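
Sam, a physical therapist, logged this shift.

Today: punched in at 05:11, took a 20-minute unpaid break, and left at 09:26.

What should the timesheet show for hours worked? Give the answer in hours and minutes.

3 h 55 min

Today: 05:11–09:26 = 4 h 15 min; less 20 min break → 3 h 55 min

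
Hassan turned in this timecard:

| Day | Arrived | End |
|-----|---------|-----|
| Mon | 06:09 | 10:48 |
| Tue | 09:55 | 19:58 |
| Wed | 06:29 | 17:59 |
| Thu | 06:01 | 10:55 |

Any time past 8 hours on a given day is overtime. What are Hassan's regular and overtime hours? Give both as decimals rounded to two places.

Mon: 06:09–10:48 = 4 h 39 min
Tue: 09:55–19:58 = 10 h 3 min
Wed: 06:29–17:59 = 11 h 30 min
Thu: 06:01–10:55 = 4 h 54 min
Mon reg 4 h 39 min / OT 0 h 0 min; Tue reg 8 h 0 min / OT 2 h 3 min; Wed reg 8 h 0 min / OT 3 h 30 min; Thu reg 4 h 54 min / OT 0 h 0 min.
Totals: regular 25 h 33 min, overtime 5 h 33 min.

Regular 25.55 hours, overtime 5.55 hours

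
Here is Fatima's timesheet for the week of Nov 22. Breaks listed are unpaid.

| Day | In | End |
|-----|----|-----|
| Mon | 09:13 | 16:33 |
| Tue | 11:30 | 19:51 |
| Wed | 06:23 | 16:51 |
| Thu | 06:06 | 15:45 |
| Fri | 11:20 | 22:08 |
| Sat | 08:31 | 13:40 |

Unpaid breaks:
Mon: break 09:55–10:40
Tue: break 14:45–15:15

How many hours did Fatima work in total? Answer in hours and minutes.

Mon: 09:13–16:33 = 7 h 20 min; less 45 min break → 6 h 35 min
Tue: 11:30–19:51 = 8 h 21 min; less 30 min break → 7 h 51 min
Wed: 06:23–16:51 = 10 h 28 min
Thu: 06:06–15:45 = 9 h 39 min
Fri: 11:20–22:08 = 10 h 48 min
Sat: 08:31–13:40 = 5 h 9 min
Total: 6 h 35 min + 7 h 51 min + 10 h 28 min + 9 h 39 min + 10 h 48 min + 5 h 9 min = 50 h 30 min.

50 h 30 min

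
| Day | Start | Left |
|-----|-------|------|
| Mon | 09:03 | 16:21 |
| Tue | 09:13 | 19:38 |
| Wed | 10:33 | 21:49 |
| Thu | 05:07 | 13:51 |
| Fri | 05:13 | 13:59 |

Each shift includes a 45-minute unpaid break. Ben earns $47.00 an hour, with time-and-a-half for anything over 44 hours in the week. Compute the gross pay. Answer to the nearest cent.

Mon: 09:03–16:21 = 7 h 18 min; less 45 min break → 6 h 33 min
Tue: 09:13–19:38 = 10 h 25 min; less 45 min break → 9 h 40 min
Wed: 10:33–21:49 = 11 h 16 min; less 45 min break → 10 h 31 min
Thu: 05:07–13:51 = 8 h 44 min; less 45 min break → 7 h 59 min
Fri: 05:13–13:59 = 8 h 46 min; less 45 min break → 8 h 1 min
Total worked: 42 h 44 min = 2564 min.
Regular 42 h 44 min = 2564 min at $47.00/h; overtime 0 h 0 min = 0 min at $70.50/h.
Pay = (2564 × $47.00 + 0 × $70.50) ÷ 60 = $2008.47.

$2008.47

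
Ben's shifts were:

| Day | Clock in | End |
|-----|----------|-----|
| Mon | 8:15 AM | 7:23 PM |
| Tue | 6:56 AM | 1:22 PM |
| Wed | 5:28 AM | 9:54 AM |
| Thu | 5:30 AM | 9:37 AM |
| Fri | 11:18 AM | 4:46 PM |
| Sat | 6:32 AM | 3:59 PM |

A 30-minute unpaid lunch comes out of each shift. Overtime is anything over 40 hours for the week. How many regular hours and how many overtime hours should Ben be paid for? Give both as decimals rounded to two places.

Mon: 8:15 AM–7:23 PM = 11 h 8 min; less 30 min break → 10 h 38 min
Tue: 6:56 AM–1:22 PM = 6 h 26 min; less 30 min break → 5 h 56 min
Wed: 5:28 AM–9:54 AM = 4 h 26 min; less 30 min break → 3 h 56 min
Thu: 5:30 AM–9:37 AM = 4 h 7 min; less 30 min break → 3 h 37 min
Fri: 11:18 AM–4:46 PM = 5 h 28 min; less 30 min break → 4 h 58 min
Sat: 6:32 AM–3:59 PM = 9 h 27 min; less 30 min break → 8 h 57 min
Total worked: 38 h 2 min = 38.03 h.
Threshold 40 h → overtime 0 h 0 min, regular 38 h 2 min.

Regular 38.03 hours, overtime 0.00 hours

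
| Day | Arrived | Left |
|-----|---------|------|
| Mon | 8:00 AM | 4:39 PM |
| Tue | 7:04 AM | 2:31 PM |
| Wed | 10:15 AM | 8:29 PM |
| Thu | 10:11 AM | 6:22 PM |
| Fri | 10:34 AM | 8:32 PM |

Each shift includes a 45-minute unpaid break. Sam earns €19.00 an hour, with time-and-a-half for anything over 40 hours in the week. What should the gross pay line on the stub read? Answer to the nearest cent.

€780.90

Mon: 8:00 AM–4:39 PM = 8 h 39 min; less 45 min break → 7 h 54 min
Tue: 7:04 AM–2:31 PM = 7 h 27 min; less 45 min break → 6 h 42 min
Wed: 10:15 AM–8:29 PM = 10 h 14 min; less 45 min break → 9 h 29 min
Thu: 10:11 AM–6:22 PM = 8 h 11 min; less 45 min break → 7 h 26 min
Fri: 10:34 AM–8:32 PM = 9 h 58 min; less 45 min break → 9 h 13 min
Total worked: 40 h 44 min = 2444 min.
Regular 40 h 0 min = 2400 min at €19.00/h; overtime 0 h 44 min = 44 min at €28.50/h.
Pay = (2400 × €19.00 + 44 × €28.50) ÷ 60 = €780.90.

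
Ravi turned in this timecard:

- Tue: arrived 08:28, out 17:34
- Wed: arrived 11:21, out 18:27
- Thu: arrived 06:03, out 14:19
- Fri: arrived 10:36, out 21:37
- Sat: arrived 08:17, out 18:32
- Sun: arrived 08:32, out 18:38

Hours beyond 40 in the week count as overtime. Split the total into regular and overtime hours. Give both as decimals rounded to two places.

Tue: 08:28–17:34 = 9 h 6 min
Wed: 11:21–18:27 = 7 h 6 min
Thu: 06:03–14:19 = 8 h 16 min
Fri: 10:36–21:37 = 11 h 1 min
Sat: 08:17–18:32 = 10 h 15 min
Sun: 08:32–18:38 = 10 h 6 min
Total worked: 55 h 50 min = 55.83 h.
Threshold 40 h → overtime 15 h 50 min, regular 40 h 0 min.

Regular 40.00 hours, overtime 15.83 hours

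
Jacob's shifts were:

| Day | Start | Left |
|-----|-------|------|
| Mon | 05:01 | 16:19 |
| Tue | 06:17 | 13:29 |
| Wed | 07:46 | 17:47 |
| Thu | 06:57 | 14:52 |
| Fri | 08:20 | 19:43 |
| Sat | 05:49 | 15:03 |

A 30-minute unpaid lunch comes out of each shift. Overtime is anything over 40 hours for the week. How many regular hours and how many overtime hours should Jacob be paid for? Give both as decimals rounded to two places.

Mon: 05:01–16:19 = 11 h 18 min; less 30 min break → 10 h 48 min
Tue: 06:17–13:29 = 7 h 12 min; less 30 min break → 6 h 42 min
Wed: 07:46–17:47 = 10 h 1 min; less 30 min break → 9 h 31 min
Thu: 06:57–14:52 = 7 h 55 min; less 30 min break → 7 h 25 min
Fri: 08:20–19:43 = 11 h 23 min; less 30 min break → 10 h 53 min
Sat: 05:49–15:03 = 9 h 14 min; less 30 min break → 8 h 44 min
Total worked: 54 h 3 min = 54.05 h.
Threshold 40 h → overtime 14 h 3 min, regular 40 h 0 min.

Regular 40.00 hours, overtime 14.05 hours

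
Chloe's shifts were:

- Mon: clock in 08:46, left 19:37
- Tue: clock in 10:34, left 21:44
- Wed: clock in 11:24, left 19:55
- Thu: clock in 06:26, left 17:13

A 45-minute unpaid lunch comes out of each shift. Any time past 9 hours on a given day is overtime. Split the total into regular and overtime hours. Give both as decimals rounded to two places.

Regular 34.77 hours, overtime 3.55 hours

Mon: 08:46–19:37 = 10 h 51 min; less 45 min break → 10 h 6 min
Tue: 10:34–21:44 = 11 h 10 min; less 45 min break → 10 h 25 min
Wed: 11:24–19:55 = 8 h 31 min; less 45 min break → 7 h 46 min
Thu: 06:26–17:13 = 10 h 47 min; less 45 min break → 10 h 2 min
Mon reg 9 h 0 min / OT 1 h 6 min; Tue reg 9 h 0 min / OT 1 h 25 min; Wed reg 7 h 46 min / OT 0 h 0 min; Thu reg 9 h 0 min / OT 1 h 2 min.
Totals: regular 34 h 46 min, overtime 3 h 33 min.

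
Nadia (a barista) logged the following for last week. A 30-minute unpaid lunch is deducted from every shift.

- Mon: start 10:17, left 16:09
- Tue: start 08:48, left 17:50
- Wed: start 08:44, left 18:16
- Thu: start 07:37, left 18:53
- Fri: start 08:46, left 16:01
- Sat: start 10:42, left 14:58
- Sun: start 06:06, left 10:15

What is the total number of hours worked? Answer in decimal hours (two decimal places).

Mon: 10:17–16:09 = 5 h 52 min; less 30 min break → 5 h 22 min
Tue: 08:48–17:50 = 9 h 2 min; less 30 min break → 8 h 32 min
Wed: 08:44–18:16 = 9 h 32 min; less 30 min break → 9 h 2 min
Thu: 07:37–18:53 = 11 h 16 min; less 30 min break → 10 h 46 min
Fri: 08:46–16:01 = 7 h 15 min; less 30 min break → 6 h 45 min
Sat: 10:42–14:58 = 4 h 16 min; less 30 min break → 3 h 46 min
Sun: 06:06–10:15 = 4 h 9 min; less 30 min break → 3 h 39 min
Total: 5 h 22 min + 8 h 32 min + 9 h 2 min + 10 h 46 min + 6 h 45 min + 3 h 46 min + 3 h 39 min = 47 h 52 min.

47.87 hours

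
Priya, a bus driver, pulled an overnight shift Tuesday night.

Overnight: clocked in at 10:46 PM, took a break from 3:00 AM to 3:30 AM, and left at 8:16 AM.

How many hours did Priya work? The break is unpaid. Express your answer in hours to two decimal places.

9.00 hours

Overnight: 10:46 PM → midnight = 1 h 14 min; midnight → 8:16 AM = 8 h 16 min; span 9 h 30 min; less 30 min break → 9 h 0 min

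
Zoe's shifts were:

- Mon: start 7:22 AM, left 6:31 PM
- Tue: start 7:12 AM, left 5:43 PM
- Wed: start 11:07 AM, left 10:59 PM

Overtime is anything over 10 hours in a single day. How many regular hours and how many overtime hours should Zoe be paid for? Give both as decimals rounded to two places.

Regular 30.00 hours, overtime 3.53 hours

Mon: 7:22 AM–6:31 PM = 11 h 9 min
Tue: 7:12 AM–5:43 PM = 10 h 31 min
Wed: 11:07 AM–10:59 PM = 11 h 52 min
Mon reg 10 h 0 min / OT 1 h 9 min; Tue reg 10 h 0 min / OT 0 h 31 min; Wed reg 10 h 0 min / OT 1 h 52 min.
Totals: regular 30 h 0 min, overtime 3 h 32 min.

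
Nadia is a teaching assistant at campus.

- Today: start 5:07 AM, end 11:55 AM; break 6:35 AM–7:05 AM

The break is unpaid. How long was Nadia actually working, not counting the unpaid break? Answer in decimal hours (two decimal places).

6.30 hours

Today: 5:07 AM–11:55 AM = 6 h 48 min; less 30 min break → 6 h 18 min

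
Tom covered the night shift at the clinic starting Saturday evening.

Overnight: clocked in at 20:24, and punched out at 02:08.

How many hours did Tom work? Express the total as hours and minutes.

Overnight: 20:24 → midnight = 3 h 36 min; midnight → 02:08 = 2 h 8 min; span 5 h 44 min

5 h 44 min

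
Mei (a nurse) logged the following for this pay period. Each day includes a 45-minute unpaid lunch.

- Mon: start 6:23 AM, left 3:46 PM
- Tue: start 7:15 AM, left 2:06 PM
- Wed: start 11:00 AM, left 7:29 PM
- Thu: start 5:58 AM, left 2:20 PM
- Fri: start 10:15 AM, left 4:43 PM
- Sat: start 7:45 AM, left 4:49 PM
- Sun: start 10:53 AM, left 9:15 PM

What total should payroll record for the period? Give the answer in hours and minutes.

Mon: 6:23 AM–3:46 PM = 9 h 23 min; less 45 min break → 8 h 38 min
Tue: 7:15 AM–2:06 PM = 6 h 51 min; less 45 min break → 6 h 6 min
Wed: 11:00 AM–7:29 PM = 8 h 29 min; less 45 min break → 7 h 44 min
Thu: 5:58 AM–2:20 PM = 8 h 22 min; less 45 min break → 7 h 37 min
Fri: 10:15 AM–4:43 PM = 6 h 28 min; less 45 min break → 5 h 43 min
Sat: 7:45 AM–4:49 PM = 9 h 4 min; less 45 min break → 8 h 19 min
Sun: 10:53 AM–9:15 PM = 10 h 22 min; less 45 min break → 9 h 37 min
Total: 8 h 38 min + 6 h 6 min + 7 h 44 min + 7 h 37 min + 5 h 43 min + 8 h 19 min + 9 h 37 min = 53 h 44 min.

53 h 44 min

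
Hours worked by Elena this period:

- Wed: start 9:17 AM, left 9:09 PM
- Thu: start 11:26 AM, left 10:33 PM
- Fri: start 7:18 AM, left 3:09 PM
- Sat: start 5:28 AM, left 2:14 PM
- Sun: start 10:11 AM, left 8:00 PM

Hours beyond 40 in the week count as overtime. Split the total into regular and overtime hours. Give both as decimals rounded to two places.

Regular 40.00 hours, overtime 9.42 hours

Wed: 9:17 AM–9:09 PM = 11 h 52 min
Thu: 11:26 AM–10:33 PM = 11 h 7 min
Fri: 7:18 AM–3:09 PM = 7 h 51 min
Sat: 5:28 AM–2:14 PM = 8 h 46 min
Sun: 10:11 AM–8:00 PM = 9 h 49 min
Total worked: 49 h 25 min = 49.42 h.
Threshold 40 h → overtime 9 h 25 min, regular 40 h 0 min.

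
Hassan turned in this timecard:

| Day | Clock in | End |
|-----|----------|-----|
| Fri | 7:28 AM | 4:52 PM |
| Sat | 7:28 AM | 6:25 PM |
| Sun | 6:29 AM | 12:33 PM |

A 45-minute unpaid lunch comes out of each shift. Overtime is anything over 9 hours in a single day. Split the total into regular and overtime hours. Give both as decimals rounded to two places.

Regular 22.97 hours, overtime 1.20 hours

Fri: 7:28 AM–4:52 PM = 9 h 24 min; less 45 min break → 8 h 39 min
Sat: 7:28 AM–6:25 PM = 10 h 57 min; less 45 min break → 10 h 12 min
Sun: 6:29 AM–12:33 PM = 6 h 4 min; less 45 min break → 5 h 19 min
Fri reg 8 h 39 min / OT 0 h 0 min; Sat reg 9 h 0 min / OT 1 h 12 min; Sun reg 5 h 19 min / OT 0 h 0 min.
Totals: regular 22 h 58 min, overtime 1 h 12 min.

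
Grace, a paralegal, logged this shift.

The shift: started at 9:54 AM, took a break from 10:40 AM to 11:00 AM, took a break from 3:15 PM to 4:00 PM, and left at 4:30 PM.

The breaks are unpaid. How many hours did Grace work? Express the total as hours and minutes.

5 h 31 min

The shift: 9:54 AM–4:30 PM = 6 h 36 min; less 65 min break → 5 h 31 min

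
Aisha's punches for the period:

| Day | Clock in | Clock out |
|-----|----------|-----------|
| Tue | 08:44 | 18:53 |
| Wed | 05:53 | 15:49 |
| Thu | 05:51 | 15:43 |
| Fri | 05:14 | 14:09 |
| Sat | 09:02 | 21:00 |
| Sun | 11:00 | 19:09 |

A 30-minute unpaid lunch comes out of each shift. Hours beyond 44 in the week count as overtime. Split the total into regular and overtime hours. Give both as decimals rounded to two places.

Tue: 08:44–18:53 = 10 h 9 min; less 30 min break → 9 h 39 min
Wed: 05:53–15:49 = 9 h 56 min; less 30 min break → 9 h 26 min
Thu: 05:51–15:43 = 9 h 52 min; less 30 min break → 9 h 22 min
Fri: 05:14–14:09 = 8 h 55 min; less 30 min break → 8 h 25 min
Sat: 09:02–21:00 = 11 h 58 min; less 30 min break → 11 h 28 min
Sun: 11:00–19:09 = 8 h 9 min; less 30 min break → 7 h 39 min
Total worked: 55 h 59 min = 55.98 h.
Threshold 44 h → overtime 11 h 59 min, regular 44 h 0 min.

Regular 44.00 hours, overtime 11.98 hours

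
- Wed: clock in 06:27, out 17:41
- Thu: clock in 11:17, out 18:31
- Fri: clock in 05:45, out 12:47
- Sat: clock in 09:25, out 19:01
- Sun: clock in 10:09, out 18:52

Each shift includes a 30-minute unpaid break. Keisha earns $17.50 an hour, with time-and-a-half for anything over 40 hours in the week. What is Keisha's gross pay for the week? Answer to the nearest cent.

Wed: 06:27–17:41 = 11 h 14 min; less 30 min break → 10 h 44 min
Thu: 11:17–18:31 = 7 h 14 min; less 30 min break → 6 h 44 min
Fri: 05:45–12:47 = 7 h 2 min; less 30 min break → 6 h 32 min
Sat: 09:25–19:01 = 9 h 36 min; less 30 min break → 9 h 6 min
Sun: 10:09–18:52 = 8 h 43 min; less 30 min break → 8 h 13 min
Total worked: 41 h 19 min = 2479 min.
Regular 40 h 0 min = 2400 min at $17.50/h; overtime 1 h 19 min = 79 min at $26.25/h.
Pay = (2400 × $17.50 + 79 × $26.25) ÷ 60 = $734.56.

$734.56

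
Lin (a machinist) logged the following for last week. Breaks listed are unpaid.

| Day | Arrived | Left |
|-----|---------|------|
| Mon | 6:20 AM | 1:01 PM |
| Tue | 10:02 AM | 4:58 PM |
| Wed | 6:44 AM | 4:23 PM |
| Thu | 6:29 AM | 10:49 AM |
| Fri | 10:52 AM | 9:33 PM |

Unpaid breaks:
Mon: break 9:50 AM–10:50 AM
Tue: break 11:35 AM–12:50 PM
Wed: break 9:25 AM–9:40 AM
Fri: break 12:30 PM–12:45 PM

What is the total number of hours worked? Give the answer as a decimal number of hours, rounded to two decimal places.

35.53 hours

Mon: 6:20 AM–1:01 PM = 6 h 41 min; less 60 min break → 5 h 41 min
Tue: 10:02 AM–4:58 PM = 6 h 56 min; less 75 min break → 5 h 41 min
Wed: 6:44 AM–4:23 PM = 9 h 39 min; less 15 min break → 9 h 24 min
Thu: 6:29 AM–10:49 AM = 4 h 20 min
Fri: 10:52 AM–9:33 PM = 10 h 41 min; less 15 min break → 10 h 26 min
Total: 5 h 41 min + 5 h 41 min + 9 h 24 min + 4 h 20 min + 10 h 26 min = 35 h 32 min.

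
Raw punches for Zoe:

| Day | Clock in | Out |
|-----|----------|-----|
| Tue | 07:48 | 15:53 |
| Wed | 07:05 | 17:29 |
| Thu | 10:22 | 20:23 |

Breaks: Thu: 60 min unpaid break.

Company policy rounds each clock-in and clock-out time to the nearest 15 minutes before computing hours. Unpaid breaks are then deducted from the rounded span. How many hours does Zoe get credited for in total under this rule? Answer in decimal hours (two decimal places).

28.00 hours

Tue: in 07:48→07:45, out 15:53→16:00; 8 h 15 min
Wed: in 07:05→07:00, out 17:29→17:30; 10 h 30 min
Thu: in 10:22→10:15, out 20:23→20:30; 10 h 15 min − 60 min = 9 h 15 min
Total credited: 28 h 0 min.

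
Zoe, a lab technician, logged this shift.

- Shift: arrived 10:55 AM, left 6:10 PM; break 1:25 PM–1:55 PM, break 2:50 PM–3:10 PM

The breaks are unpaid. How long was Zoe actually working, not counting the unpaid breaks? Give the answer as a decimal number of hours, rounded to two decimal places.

Shift: 10:55 AM–6:10 PM = 7 h 15 min; less 50 min break → 6 h 25 min

6.42 hours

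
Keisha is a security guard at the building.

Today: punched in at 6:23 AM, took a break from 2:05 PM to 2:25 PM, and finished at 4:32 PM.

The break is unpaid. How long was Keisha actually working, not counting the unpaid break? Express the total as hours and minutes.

Today: 6:23 AM–4:32 PM = 10 h 9 min; less 20 min break → 9 h 49 min

9 h 49 min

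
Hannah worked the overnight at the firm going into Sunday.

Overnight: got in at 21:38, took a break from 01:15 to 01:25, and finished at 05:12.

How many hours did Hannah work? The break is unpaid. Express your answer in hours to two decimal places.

7.40 hours

Overnight: 21:38 → midnight = 2 h 22 min; midnight → 05:12 = 5 h 12 min; span 7 h 34 min; less 10 min break → 7 h 24 min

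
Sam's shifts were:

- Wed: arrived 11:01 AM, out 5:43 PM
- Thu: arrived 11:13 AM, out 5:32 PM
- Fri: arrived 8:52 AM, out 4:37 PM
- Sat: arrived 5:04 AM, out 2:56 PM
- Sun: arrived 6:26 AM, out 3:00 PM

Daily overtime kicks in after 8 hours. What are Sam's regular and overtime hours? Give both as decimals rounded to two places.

Wed: 11:01 AM–5:43 PM = 6 h 42 min
Thu: 11:13 AM–5:32 PM = 6 h 19 min
Fri: 8:52 AM–4:37 PM = 7 h 45 min
Sat: 5:04 AM–2:56 PM = 9 h 52 min
Sun: 6:26 AM–3:00 PM = 8 h 34 min
Wed reg 6 h 42 min / OT 0 h 0 min; Thu reg 6 h 19 min / OT 0 h 0 min; Fri reg 7 h 45 min / OT 0 h 0 min; Sat reg 8 h 0 min / OT 1 h 52 min; Sun reg 8 h 0 min / OT 0 h 34 min.
Totals: regular 36 h 46 min, overtime 2 h 26 min.

Regular 36.77 hours, overtime 2.43 hours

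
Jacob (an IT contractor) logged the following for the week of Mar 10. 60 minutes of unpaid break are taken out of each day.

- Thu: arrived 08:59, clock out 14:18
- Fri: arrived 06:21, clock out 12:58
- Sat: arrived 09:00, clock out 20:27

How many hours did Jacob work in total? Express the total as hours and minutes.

Thu: 08:59–14:18 = 5 h 19 min; less 60 min break → 4 h 19 min
Fri: 06:21–12:58 = 6 h 37 min; less 60 min break → 5 h 37 min
Sat: 09:00–20:27 = 11 h 27 min; less 60 min break → 10 h 27 min
Total: 4 h 19 min + 5 h 37 min + 10 h 27 min = 20 h 23 min.

20 h 23 min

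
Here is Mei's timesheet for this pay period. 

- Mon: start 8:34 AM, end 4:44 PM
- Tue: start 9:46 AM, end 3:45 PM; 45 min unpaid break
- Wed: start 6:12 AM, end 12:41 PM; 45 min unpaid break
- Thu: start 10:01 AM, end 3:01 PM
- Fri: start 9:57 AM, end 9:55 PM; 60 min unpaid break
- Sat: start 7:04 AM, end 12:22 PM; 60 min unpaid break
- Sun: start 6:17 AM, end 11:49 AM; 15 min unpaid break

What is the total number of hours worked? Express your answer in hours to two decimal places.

44.68 hours

Mon: 8:34 AM–4:44 PM = 8 h 10 min
Tue: 9:46 AM–3:45 PM = 5 h 59 min; less 45 min break → 5 h 14 min
Wed: 6:12 AM–12:41 PM = 6 h 29 min; less 45 min break → 5 h 44 min
Thu: 10:01 AM–3:01 PM = 5 h 0 min
Fri: 9:57 AM–9:55 PM = 11 h 58 min; less 60 min break → 10 h 58 min
Sat: 7:04 AM–12:22 PM = 5 h 18 min; less 60 min break → 4 h 18 min
Sun: 6:17 AM–11:49 AM = 5 h 32 min; less 15 min break → 5 h 17 min
Total: 8 h 10 min + 5 h 14 min + 5 h 44 min + 5 h 0 min + 10 h 58 min + 4 h 18 min + 5 h 17 min = 44 h 41 min.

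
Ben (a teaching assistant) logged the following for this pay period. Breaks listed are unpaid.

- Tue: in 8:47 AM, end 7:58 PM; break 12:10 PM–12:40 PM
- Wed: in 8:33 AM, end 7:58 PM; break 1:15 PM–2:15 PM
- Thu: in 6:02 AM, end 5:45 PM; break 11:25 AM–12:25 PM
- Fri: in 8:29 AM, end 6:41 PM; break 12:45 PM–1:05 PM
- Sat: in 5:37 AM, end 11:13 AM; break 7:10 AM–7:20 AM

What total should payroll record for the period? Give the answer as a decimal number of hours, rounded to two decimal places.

47.12 hours

Tue: 8:47 AM–7:58 PM = 11 h 11 min; less 30 min break → 10 h 41 min
Wed: 8:33 AM–7:58 PM = 11 h 25 min; less 60 min break → 10 h 25 min
Thu: 6:02 AM–5:45 PM = 11 h 43 min; less 60 min break → 10 h 43 min
Fri: 8:29 AM–6:41 PM = 10 h 12 min; less 20 min break → 9 h 52 min
Sat: 5:37 AM–11:13 AM = 5 h 36 min; less 10 min break → 5 h 26 min
Total: 10 h 41 min + 10 h 25 min + 10 h 43 min + 9 h 52 min + 5 h 26 min = 47 h 7 min.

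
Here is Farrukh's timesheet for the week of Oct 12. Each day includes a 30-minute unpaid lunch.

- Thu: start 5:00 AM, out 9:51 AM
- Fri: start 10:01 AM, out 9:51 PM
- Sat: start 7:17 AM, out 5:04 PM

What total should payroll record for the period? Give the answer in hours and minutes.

24 h 58 min

Thu: 5:00 AM–9:51 AM = 4 h 51 min; less 30 min break → 4 h 21 min
Fri: 10:01 AM–9:51 PM = 11 h 50 min; less 30 min break → 11 h 20 min
Sat: 7:17 AM–5:04 PM = 9 h 47 min; less 30 min break → 9 h 17 min
Total: 4 h 21 min + 11 h 20 min + 9 h 17 min = 24 h 58 min.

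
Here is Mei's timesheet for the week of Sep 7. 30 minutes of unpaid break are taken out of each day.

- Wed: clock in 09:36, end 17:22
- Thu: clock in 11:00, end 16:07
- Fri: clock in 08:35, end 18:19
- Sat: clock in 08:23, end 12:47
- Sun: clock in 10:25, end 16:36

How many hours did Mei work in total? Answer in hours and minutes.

30 h 42 min

Wed: 09:36–17:22 = 7 h 46 min; less 30 min break → 7 h 16 min
Thu: 11:00–16:07 = 5 h 7 min; less 30 min break → 4 h 37 min
Fri: 08:35–18:19 = 9 h 44 min; less 30 min break → 9 h 14 min
Sat: 08:23–12:47 = 4 h 24 min; less 30 min break → 3 h 54 min
Sun: 10:25–16:36 = 6 h 11 min; less 30 min break → 5 h 41 min
Total: 7 h 16 min + 4 h 37 min + 9 h 14 min + 3 h 54 min + 5 h 41 min = 30 h 42 min.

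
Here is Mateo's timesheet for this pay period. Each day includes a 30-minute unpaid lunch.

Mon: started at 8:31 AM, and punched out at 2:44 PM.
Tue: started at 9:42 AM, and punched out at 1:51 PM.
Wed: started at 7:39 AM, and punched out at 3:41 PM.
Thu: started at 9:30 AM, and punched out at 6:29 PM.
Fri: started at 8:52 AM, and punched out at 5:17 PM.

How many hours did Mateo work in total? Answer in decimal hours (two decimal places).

Mon: 8:31 AM–2:44 PM = 6 h 13 min; less 30 min break → 5 h 43 min
Tue: 9:42 AM–1:51 PM = 4 h 9 min; less 30 min break → 3 h 39 min
Wed: 7:39 AM–3:41 PM = 8 h 2 min; less 30 min break → 7 h 32 min
Thu: 9:30 AM–6:29 PM = 8 h 59 min; less 30 min break → 8 h 29 min
Fri: 8:52 AM–5:17 PM = 8 h 25 min; less 30 min break → 7 h 55 min
Total: 5 h 43 min + 3 h 39 min + 7 h 32 min + 8 h 29 min + 7 h 55 min = 33 h 18 min.

33.30 hours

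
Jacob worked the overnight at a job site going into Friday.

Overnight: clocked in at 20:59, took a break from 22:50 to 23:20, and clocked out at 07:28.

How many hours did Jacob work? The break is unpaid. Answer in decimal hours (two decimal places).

9.98 hours

Overnight: 20:59 → midnight = 3 h 1 min; midnight → 07:28 = 7 h 28 min; span 10 h 29 min; less 30 min break → 9 h 59 min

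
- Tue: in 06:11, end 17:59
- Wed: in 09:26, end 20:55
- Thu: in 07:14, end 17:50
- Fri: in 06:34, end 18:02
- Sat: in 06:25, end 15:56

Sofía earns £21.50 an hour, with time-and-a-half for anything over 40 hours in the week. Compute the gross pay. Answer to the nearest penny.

Tue: 06:11–17:59 = 11 h 48 min
Wed: 09:26–20:55 = 11 h 29 min
Thu: 07:14–17:50 = 10 h 36 min
Fri: 06:34–18:02 = 11 h 28 min
Sat: 06:25–15:56 = 9 h 31 min
Total worked: 54 h 52 min = 3292 min.
Regular 40 h 0 min = 2400 min at £21.50/h; overtime 14 h 52 min = 892 min at £32.25/h.
Pay = (2400 × £21.50 + 892 × £32.25) ÷ 60 = £1339.45.

£1339.45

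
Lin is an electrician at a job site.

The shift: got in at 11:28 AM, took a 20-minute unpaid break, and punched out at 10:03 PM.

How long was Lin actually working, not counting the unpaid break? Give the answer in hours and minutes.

The shift: 11:28 AM–10:03 PM = 10 h 35 min; less 20 min break → 10 h 15 min

10 h 15 min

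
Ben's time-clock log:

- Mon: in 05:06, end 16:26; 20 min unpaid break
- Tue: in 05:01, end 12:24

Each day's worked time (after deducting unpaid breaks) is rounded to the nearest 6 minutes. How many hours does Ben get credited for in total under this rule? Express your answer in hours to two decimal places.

Mon: 05:06–16:26 = 11 h 20 min − 20 min = 11 h 0 min → rounds to 11 h 0 min
Tue: 05:01–12:24 = 7 h 23 min → rounds to 7 h 24 min
Total credited: 18 h 24 min.

18.40 hours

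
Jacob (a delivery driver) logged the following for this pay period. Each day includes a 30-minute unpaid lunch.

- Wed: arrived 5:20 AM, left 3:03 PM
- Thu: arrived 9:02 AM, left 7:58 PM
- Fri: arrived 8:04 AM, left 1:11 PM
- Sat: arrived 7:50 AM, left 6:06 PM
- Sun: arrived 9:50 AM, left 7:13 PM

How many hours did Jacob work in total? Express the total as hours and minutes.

42 h 55 min

Wed: 5:20 AM–3:03 PM = 9 h 43 min; less 30 min break → 9 h 13 min
Thu: 9:02 AM–7:58 PM = 10 h 56 min; less 30 min break → 10 h 26 min
Fri: 8:04 AM–1:11 PM = 5 h 7 min; less 30 min break → 4 h 37 min
Sat: 7:50 AM–6:06 PM = 10 h 16 min; less 30 min break → 9 h 46 min
Sun: 9:50 AM–7:13 PM = 9 h 23 min; less 30 min break → 8 h 53 min
Total: 9 h 13 min + 10 h 26 min + 4 h 37 min + 9 h 46 min + 8 h 53 min = 42 h 55 min.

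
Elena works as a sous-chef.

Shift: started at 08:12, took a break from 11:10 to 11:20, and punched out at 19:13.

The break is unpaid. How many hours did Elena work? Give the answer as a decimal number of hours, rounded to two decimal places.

Shift: 08:12–19:13 = 11 h 1 min; less 10 min break → 10 h 51 min

10.85 hours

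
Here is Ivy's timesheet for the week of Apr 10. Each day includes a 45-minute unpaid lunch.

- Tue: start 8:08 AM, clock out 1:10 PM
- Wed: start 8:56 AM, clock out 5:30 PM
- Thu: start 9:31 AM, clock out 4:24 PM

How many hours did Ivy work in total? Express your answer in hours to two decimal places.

18.23 hours

Tue: 8:08 AM–1:10 PM = 5 h 2 min; less 45 min break → 4 h 17 min
Wed: 8:56 AM–5:30 PM = 8 h 34 min; less 45 min break → 7 h 49 min
Thu: 9:31 AM–4:24 PM = 6 h 53 min; less 45 min break → 6 h 8 min
Total: 4 h 17 min + 7 h 49 min + 6 h 8 min = 18 h 14 min.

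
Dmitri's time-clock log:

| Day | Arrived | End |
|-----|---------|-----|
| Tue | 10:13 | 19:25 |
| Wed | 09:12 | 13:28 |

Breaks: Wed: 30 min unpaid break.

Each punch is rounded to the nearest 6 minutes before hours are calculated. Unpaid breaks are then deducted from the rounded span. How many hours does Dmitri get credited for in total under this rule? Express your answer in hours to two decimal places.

13.00 hours

Tue: in 10:13→10:12, out 19:25→19:24; 9 h 12 min
Wed: in 09:12→09:12, out 13:28→13:30; 4 h 18 min − 30 min = 3 h 48 min
Total credited: 13 h 0 min.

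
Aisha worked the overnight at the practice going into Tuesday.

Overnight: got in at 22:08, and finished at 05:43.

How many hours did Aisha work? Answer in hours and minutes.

7 h 35 min

Overnight: 22:08 → midnight = 1 h 52 min; midnight → 05:43 = 5 h 43 min; span 7 h 35 min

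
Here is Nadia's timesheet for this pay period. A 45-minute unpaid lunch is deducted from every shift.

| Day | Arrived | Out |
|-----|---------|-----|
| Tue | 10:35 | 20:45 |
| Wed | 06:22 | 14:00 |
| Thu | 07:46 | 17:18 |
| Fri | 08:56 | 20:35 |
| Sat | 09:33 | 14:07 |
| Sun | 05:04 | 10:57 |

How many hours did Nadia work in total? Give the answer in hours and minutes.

44 h 56 min

Tue: 10:35–20:45 = 10 h 10 min; less 45 min break → 9 h 25 min
Wed: 06:22–14:00 = 7 h 38 min; less 45 min break → 6 h 53 min
Thu: 07:46–17:18 = 9 h 32 min; less 45 min break → 8 h 47 min
Fri: 08:56–20:35 = 11 h 39 min; less 45 min break → 10 h 54 min
Sat: 09:33–14:07 = 4 h 34 min; less 45 min break → 3 h 49 min
Sun: 05:04–10:57 = 5 h 53 min; less 45 min break → 5 h 8 min
Total: 9 h 25 min + 6 h 53 min + 8 h 47 min + 10 h 54 min + 3 h 49 min + 5 h 8 min = 44 h 56 min.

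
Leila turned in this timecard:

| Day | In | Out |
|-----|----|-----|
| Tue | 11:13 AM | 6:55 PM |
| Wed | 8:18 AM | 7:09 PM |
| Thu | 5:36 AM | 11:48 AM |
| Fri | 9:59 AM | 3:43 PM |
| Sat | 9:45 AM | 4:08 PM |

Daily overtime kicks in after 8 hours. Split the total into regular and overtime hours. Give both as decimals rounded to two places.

Tue: 11:13 AM–6:55 PM = 7 h 42 min
Wed: 8:18 AM–7:09 PM = 10 h 51 min
Thu: 5:36 AM–11:48 AM = 6 h 12 min
Fri: 9:59 AM–3:43 PM = 5 h 44 min
Sat: 9:45 AM–4:08 PM = 6 h 23 min
Tue reg 7 h 42 min / OT 0 h 0 min; Wed reg 8 h 0 min / OT 2 h 51 min; Thu reg 6 h 12 min / OT 0 h 0 min; Fri reg 5 h 44 min / OT 0 h 0 min; Sat reg 6 h 23 min / OT 0 h 0 min.
Totals: regular 34 h 1 min, overtime 2 h 51 min.

Regular 34.02 hours, overtime 2.85 hours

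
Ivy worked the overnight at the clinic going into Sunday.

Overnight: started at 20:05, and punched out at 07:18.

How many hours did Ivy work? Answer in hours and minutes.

Overnight: 20:05 → midnight = 3 h 55 min; midnight → 07:18 = 7 h 18 min; span 11 h 13 min

11 h 13 min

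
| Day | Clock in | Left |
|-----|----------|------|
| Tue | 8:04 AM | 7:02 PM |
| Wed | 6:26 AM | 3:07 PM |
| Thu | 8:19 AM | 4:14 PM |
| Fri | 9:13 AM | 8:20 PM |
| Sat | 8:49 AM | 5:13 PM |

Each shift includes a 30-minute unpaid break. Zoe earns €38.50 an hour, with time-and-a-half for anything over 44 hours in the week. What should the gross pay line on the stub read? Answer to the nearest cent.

Tue: 8:04 AM–7:02 PM = 10 h 58 min; less 30 min break → 10 h 28 min
Wed: 6:26 AM–3:07 PM = 8 h 41 min; less 30 min break → 8 h 11 min
Thu: 8:19 AM–4:14 PM = 7 h 55 min; less 30 min break → 7 h 25 min
Fri: 9:13 AM–8:20 PM = 11 h 7 min; less 30 min break → 10 h 37 min
Sat: 8:49 AM–5:13 PM = 8 h 24 min; less 30 min break → 7 h 54 min
Total worked: 44 h 35 min = 2675 min.
Regular 44 h 0 min = 2640 min at €38.50/h; overtime 0 h 35 min = 35 min at €57.75/h.
Pay = (2640 × €38.50 + 35 × €57.75) ÷ 60 = €1727.69.

€1727.69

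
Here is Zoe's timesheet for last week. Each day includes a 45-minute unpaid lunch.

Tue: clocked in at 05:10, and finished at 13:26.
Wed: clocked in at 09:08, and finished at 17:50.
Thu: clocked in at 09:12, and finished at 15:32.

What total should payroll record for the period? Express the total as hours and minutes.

21 h 3 min

Tue: 05:10–13:26 = 8 h 16 min; less 45 min break → 7 h 31 min
Wed: 09:08–17:50 = 8 h 42 min; less 45 min break → 7 h 57 min
Thu: 09:12–15:32 = 6 h 20 min; less 45 min break → 5 h 35 min
Total: 7 h 31 min + 7 h 57 min + 5 h 35 min = 21 h 3 min.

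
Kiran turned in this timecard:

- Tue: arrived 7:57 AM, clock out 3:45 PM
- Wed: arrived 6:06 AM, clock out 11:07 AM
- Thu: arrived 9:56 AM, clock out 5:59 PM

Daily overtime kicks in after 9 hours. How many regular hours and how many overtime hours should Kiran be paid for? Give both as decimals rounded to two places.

Tue: 7:57 AM–3:45 PM = 7 h 48 min
Wed: 6:06 AM–11:07 AM = 5 h 1 min
Thu: 9:56 AM–5:59 PM = 8 h 3 min
Tue reg 7 h 48 min / OT 0 h 0 min; Wed reg 5 h 1 min / OT 0 h 0 min; Thu reg 8 h 3 min / OT 0 h 0 min.
Totals: regular 20 h 52 min, overtime 0 h 0 min.

Regular 20.87 hours, overtime 0.00 hours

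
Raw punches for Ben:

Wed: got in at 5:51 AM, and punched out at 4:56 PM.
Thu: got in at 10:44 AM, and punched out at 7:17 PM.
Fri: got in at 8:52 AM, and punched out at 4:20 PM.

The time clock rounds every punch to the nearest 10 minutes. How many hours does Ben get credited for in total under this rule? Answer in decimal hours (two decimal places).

27.33 hours

Wed: in 5:51 AM→5:50 AM, out 4:56 PM→5:00 PM; 11 h 10 min
Thu: in 10:44 AM→10:40 AM, out 7:17 PM→7:20 PM; 8 h 40 min
Fri: in 8:52 AM→8:50 AM, out 4:20 PM→4:20 PM; 7 h 30 min
Total credited: 27 h 20 min.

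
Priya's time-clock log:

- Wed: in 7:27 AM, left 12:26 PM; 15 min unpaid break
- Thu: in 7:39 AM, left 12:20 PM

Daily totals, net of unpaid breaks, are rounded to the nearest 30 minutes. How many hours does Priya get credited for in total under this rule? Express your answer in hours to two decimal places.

Wed: 7:27 AM–12:26 PM = 4 h 59 min − 15 min = 4 h 44 min → rounds to 4 h 30 min
Thu: 7:39 AM–12:20 PM = 4 h 41 min → rounds to 4 h 30 min
Total credited: 9 h 0 min.

9.00 hours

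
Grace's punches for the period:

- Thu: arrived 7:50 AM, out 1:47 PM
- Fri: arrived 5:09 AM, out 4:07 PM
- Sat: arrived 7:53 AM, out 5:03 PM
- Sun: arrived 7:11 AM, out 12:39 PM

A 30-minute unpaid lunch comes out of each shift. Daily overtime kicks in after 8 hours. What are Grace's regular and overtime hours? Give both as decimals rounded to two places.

Regular 26.42 hours, overtime 3.13 hours

Thu: 7:50 AM–1:47 PM = 5 h 57 min; less 30 min break → 5 h 27 min
Fri: 5:09 AM–4:07 PM = 10 h 58 min; less 30 min break → 10 h 28 min
Sat: 7:53 AM–5:03 PM = 9 h 10 min; less 30 min break → 8 h 40 min
Sun: 7:11 AM–12:39 PM = 5 h 28 min; less 30 min break → 4 h 58 min
Thu reg 5 h 27 min / OT 0 h 0 min; Fri reg 8 h 0 min / OT 2 h 28 min; Sat reg 8 h 0 min / OT 0 h 40 min; Sun reg 4 h 58 min / OT 0 h 0 min.
Totals: regular 26 h 25 min, overtime 3 h 8 min.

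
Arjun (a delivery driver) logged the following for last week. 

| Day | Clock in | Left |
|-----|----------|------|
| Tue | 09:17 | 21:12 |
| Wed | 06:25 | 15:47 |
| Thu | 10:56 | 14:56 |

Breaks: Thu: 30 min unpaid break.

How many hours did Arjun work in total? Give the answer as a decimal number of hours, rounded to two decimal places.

Tue: 09:17–21:12 = 11 h 55 min
Wed: 06:25–15:47 = 9 h 22 min
Thu: 10:56–14:56 = 4 h 0 min; less 30 min break → 3 h 30 min
Total: 11 h 55 min + 9 h 22 min + 3 h 30 min = 24 h 47 min.

24.78 hours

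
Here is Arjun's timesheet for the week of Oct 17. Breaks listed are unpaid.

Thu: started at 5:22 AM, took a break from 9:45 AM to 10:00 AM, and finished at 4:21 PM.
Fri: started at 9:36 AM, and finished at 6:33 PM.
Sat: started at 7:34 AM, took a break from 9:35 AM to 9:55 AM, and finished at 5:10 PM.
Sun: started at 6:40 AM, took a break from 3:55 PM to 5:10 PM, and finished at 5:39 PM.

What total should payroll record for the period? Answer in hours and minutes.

38 h 41 min

Thu: 5:22 AM–4:21 PM = 10 h 59 min; less 15 min break → 10 h 44 min
Fri: 9:36 AM–6:33 PM = 8 h 57 min
Sat: 7:34 AM–5:10 PM = 9 h 36 min; less 20 min break → 9 h 16 min
Sun: 6:40 AM–5:39 PM = 10 h 59 min; less 75 min break → 9 h 44 min
Total: 10 h 44 min + 8 h 57 min + 9 h 16 min + 9 h 44 min = 38 h 41 min.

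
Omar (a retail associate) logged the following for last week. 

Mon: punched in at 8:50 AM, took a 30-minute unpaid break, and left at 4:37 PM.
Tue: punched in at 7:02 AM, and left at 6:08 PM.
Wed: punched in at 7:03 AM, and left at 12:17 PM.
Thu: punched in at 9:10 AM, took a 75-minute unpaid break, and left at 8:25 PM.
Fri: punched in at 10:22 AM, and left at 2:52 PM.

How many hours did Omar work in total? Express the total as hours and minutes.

38 h 7 min

Mon: 8:50 AM–4:37 PM = 7 h 47 min; less 30 min break → 7 h 17 min
Tue: 7:02 AM–6:08 PM = 11 h 6 min
Wed: 7:03 AM–12:17 PM = 5 h 14 min
Thu: 9:10 AM–8:25 PM = 11 h 15 min; less 75 min break → 10 h 0 min
Fri: 10:22 AM–2:52 PM = 4 h 30 min
Total: 7 h 17 min + 11 h 6 min + 5 h 14 min + 10 h 0 min + 4 h 30 min = 38 h 7 min.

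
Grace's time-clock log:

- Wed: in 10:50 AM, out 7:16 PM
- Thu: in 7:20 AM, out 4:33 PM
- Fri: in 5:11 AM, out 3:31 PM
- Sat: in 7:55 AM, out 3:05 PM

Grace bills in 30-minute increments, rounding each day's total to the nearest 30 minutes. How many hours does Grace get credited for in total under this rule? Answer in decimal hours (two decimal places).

35.00 hours

Wed: 10:50 AM–7:16 PM = 8 h 26 min → rounds to 8 h 30 min
Thu: 7:20 AM–4:33 PM = 9 h 13 min → rounds to 9 h 0 min
Fri: 5:11 AM–3:31 PM = 10 h 20 min → rounds to 10 h 30 min
Sat: 7:55 AM–3:05 PM = 7 h 10 min → rounds to 7 h 0 min
Total credited: 35 h 0 min.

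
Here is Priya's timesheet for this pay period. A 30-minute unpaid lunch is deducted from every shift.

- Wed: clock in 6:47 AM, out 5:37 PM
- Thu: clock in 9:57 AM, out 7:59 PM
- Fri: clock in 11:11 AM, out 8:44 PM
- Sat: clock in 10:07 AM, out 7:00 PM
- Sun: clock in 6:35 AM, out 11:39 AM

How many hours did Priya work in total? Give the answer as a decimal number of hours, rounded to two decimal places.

Wed: 6:47 AM–5:37 PM = 10 h 50 min; less 30 min break → 10 h 20 min
Thu: 9:57 AM–7:59 PM = 10 h 2 min; less 30 min break → 9 h 32 min
Fri: 11:11 AM–8:44 PM = 9 h 33 min; less 30 min break → 9 h 3 min
Sat: 10:07 AM–7:00 PM = 8 h 53 min; less 30 min break → 8 h 23 min
Sun: 6:35 AM–11:39 AM = 5 h 4 min; less 30 min break → 4 h 34 min
Total: 10 h 20 min + 9 h 32 min + 9 h 3 min + 8 h 23 min + 4 h 34 min = 41 h 52 min.

41.87 hours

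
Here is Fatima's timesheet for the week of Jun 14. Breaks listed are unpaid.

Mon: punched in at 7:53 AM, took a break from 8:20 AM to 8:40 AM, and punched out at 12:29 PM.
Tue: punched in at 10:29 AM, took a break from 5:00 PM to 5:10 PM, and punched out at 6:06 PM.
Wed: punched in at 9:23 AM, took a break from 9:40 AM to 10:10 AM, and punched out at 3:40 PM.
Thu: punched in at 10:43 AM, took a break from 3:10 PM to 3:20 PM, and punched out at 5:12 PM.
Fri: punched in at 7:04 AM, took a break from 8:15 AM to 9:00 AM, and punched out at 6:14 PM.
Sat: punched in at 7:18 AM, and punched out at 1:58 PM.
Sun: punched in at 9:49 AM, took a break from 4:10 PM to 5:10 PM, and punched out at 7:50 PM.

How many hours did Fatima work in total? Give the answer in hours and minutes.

Mon: 7:53 AM–12:29 PM = 4 h 36 min; less 20 min break → 4 h 16 min
Tue: 10:29 AM–6:06 PM = 7 h 37 min; less 10 min break → 7 h 27 min
Wed: 9:23 AM–3:40 PM = 6 h 17 min; less 30 min break → 5 h 47 min
Thu: 10:43 AM–5:12 PM = 6 h 29 min; less 10 min break → 6 h 19 min
Fri: 7:04 AM–6:14 PM = 11 h 10 min; less 45 min break → 10 h 25 min
Sat: 7:18 AM–1:58 PM = 6 h 40 min
Sun: 9:49 AM–7:50 PM = 10 h 1 min; less 60 min break → 9 h 1 min
Total: 4 h 16 min + 7 h 27 min + 5 h 47 min + 6 h 19 min + 10 h 25 min + 6 h 40 min + 9 h 1 min = 49 h 55 min.

49 h 55 min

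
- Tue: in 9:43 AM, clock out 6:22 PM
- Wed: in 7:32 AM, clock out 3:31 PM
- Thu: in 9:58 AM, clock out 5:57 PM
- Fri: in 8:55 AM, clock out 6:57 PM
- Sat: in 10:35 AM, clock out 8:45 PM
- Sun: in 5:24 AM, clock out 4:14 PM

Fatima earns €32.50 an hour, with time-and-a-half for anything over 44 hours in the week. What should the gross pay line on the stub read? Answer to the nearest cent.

Tue: 9:43 AM–6:22 PM = 8 h 39 min
Wed: 7:32 AM–3:31 PM = 7 h 59 min
Thu: 9:58 AM–5:57 PM = 7 h 59 min
Fri: 8:55 AM–6:57 PM = 10 h 2 min
Sat: 10:35 AM–8:45 PM = 10 h 10 min
Sun: 5:24 AM–4:14 PM = 10 h 50 min
Total worked: 55 h 39 min = 3339 min.
Regular 44 h 0 min = 2640 min at €32.50/h; overtime 11 h 39 min = 699 min at €48.75/h.
Pay = (2640 × €32.50 + 699 × €48.75) ÷ 60 = €1997.94.

€1997.94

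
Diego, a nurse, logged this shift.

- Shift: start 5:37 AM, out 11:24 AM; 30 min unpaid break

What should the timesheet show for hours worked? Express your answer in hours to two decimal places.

Shift: 5:37 AM–11:24 AM = 5 h 47 min; less 30 min break → 5 h 17 min

5.28 hours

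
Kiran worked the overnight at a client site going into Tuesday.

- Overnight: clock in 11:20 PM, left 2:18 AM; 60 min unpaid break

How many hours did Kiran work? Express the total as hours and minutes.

1 h 58 min

Overnight: 11:20 PM → midnight = 0 h 40 min; midnight → 2:18 AM = 2 h 18 min; span 2 h 58 min; less 60 min break → 1 h 58 min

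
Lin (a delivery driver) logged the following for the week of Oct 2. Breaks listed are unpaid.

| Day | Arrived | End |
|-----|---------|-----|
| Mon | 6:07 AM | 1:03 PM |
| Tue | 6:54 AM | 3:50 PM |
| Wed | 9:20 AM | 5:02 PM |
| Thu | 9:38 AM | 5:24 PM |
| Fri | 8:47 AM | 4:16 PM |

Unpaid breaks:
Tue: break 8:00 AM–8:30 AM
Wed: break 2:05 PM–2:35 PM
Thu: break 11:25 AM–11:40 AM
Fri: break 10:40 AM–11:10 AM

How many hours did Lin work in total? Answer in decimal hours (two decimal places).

37.07 hours

Mon: 6:07 AM–1:03 PM = 6 h 56 min
Tue: 6:54 AM–3:50 PM = 8 h 56 min; less 30 min break → 8 h 26 min
Wed: 9:20 AM–5:02 PM = 7 h 42 min; less 30 min break → 7 h 12 min
Thu: 9:38 AM–5:24 PM = 7 h 46 min; less 15 min break → 7 h 31 min
Fri: 8:47 AM–4:16 PM = 7 h 29 min; less 30 min break → 6 h 59 min
Total: 6 h 56 min + 8 h 26 min + 7 h 12 min + 7 h 31 min + 6 h 59 min = 37 h 4 min.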